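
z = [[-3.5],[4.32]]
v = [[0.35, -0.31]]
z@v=[[-1.22,  1.08],[1.51,  -1.34]]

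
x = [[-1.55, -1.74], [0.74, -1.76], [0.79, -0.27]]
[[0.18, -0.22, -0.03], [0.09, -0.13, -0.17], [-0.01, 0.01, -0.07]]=x@ [[-0.04,0.04,-0.06], [-0.07,0.09,0.07]]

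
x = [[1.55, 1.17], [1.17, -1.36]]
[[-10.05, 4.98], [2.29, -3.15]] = x @ [[-3.16, 0.89], [-4.40, 3.08]]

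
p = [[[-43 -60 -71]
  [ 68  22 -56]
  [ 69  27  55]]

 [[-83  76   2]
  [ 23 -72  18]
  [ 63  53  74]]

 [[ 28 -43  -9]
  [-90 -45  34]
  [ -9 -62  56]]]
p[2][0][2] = -9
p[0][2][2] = 55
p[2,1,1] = -45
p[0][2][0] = 69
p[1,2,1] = 53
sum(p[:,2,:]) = 326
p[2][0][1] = -43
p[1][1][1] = -72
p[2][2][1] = -62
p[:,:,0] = [[-43, 68, 69], [-83, 23, 63], [28, -90, -9]]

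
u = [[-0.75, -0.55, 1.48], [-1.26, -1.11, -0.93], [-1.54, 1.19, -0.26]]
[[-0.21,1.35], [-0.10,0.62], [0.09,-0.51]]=u@[[0.04, -0.28], [0.11, -0.68], [-0.08, 0.52]]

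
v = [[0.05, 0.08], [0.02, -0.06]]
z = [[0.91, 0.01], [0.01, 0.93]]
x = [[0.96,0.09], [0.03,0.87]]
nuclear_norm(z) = 1.84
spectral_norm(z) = 0.93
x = z + v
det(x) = 0.83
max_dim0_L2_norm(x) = 0.96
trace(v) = -0.01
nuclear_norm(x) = 1.83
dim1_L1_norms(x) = [1.05, 0.9]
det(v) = -0.00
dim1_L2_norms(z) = [0.91, 0.93]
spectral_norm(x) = 0.99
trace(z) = 1.84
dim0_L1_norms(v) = [0.07, 0.14]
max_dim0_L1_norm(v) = 0.14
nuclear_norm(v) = 0.15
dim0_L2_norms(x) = [0.96, 0.87]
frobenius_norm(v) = 0.11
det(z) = 0.85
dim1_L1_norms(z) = [0.92, 0.94]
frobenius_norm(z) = 1.30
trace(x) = 1.83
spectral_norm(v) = 0.10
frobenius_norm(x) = 1.30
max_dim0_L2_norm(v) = 0.1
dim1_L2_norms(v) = [0.09, 0.06]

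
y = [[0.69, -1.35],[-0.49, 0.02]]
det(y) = -0.648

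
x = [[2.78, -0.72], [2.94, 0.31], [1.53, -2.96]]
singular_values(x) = [4.62, 2.6]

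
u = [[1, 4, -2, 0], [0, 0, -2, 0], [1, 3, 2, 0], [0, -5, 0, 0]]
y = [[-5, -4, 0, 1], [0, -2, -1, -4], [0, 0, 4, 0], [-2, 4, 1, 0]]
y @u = [[-5, -25, 18, 0], [-1, 17, 2, 0], [4, 12, 8, 0], [-1, -5, -2, 0]]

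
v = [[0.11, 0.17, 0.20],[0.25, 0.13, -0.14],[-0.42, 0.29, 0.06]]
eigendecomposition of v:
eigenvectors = [[(-0.04+0.41j), (-0.04-0.41j), (0.59+0j)], [(0.15-0.37j), (0.15+0.37j), (0.81+0j)], [(-0.82+0j), (-0.82-0j), -0.06+0.00j]]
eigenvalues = [(-0.01+0.34j), (-0.01-0.34j), (0.32+0j)]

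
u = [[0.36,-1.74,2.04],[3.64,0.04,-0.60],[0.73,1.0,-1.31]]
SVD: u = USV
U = [[0.18, 0.86, 0.48], [-0.92, 0.32, -0.22], [-0.34, -0.40, 0.85]]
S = [3.86, 3.05, 0.0]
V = [[-0.92,-0.18,0.36], [0.39,-0.62,0.68], [0.10,0.77,0.64]]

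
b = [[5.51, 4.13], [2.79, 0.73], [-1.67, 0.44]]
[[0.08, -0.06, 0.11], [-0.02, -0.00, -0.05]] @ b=[[0.09, 0.34], [-0.03, -0.10]]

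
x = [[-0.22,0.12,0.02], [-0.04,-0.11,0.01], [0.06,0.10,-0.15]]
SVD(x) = [[-0.99,0.09,0.1], [0.05,-0.46,0.89], [0.13,0.88,0.45]] @ diag([0.25283252195468214, 0.2083023224948314, 0.0760648294896819]) @ [[0.88, -0.44, -0.15], [0.25, 0.72, -0.65], [-0.39, -0.54, -0.74]]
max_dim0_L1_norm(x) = 0.33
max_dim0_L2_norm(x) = 0.23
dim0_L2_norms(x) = [0.23, 0.19, 0.15]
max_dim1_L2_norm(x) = 0.25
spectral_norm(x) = 0.25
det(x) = -0.00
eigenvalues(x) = [(-0.17+0.01j), (-0.17-0.01j), (-0.13+0j)]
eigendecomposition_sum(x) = [[(-0.16-0.11j),0.20+0.20j,0.04+0.02j], [(-0.03-0.28j),(-0.04+0.41j),(0.01+0.06j)], [-0.14+1.32j,(0.57-1.9j),(0.02-0.29j)]] + [[-0.16+0.11j, 0.20-0.20j, (0.04-0.02j)], [(-0.03+0.28j), (-0.04-0.41j), (0.01-0.06j)], [(-0.14-1.32j), (0.57+1.9j), (0.02+0.29j)]] + [[0.09+0.00j, -0.28-0.00j, -0.05-0.00j], [0.01+0.00j, -0.03-0.00j, -0.01-0.00j], [0.34+0.00j, -1.04-0.00j, -0.19-0.00j]]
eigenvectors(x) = [[0.07-0.12j, (0.07+0.12j), (0.26+0j)], [0.20-0.04j, 0.20+0.04j, (0.03+0j)], [-0.97+0.00j, -0.97-0.00j, 0.97+0.00j]]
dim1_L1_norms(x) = [0.36, 0.16, 0.31]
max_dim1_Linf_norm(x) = 0.22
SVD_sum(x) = [[-0.22, 0.11, 0.04],[0.01, -0.01, -0.00],[0.03, -0.01, -0.0]] + [[0.0, 0.01, -0.01], [-0.02, -0.07, 0.06], [0.05, 0.13, -0.12]] + [[-0.0, -0.0, -0.01], [-0.03, -0.04, -0.05], [-0.01, -0.02, -0.03]]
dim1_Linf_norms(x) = [0.22, 0.11, 0.15]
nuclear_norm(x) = 0.54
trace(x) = -0.48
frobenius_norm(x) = 0.34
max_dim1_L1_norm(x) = 0.36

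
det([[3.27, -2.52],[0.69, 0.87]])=4.584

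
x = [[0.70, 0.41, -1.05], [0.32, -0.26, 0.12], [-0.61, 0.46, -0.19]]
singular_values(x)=[1.33, 0.9, 0.0]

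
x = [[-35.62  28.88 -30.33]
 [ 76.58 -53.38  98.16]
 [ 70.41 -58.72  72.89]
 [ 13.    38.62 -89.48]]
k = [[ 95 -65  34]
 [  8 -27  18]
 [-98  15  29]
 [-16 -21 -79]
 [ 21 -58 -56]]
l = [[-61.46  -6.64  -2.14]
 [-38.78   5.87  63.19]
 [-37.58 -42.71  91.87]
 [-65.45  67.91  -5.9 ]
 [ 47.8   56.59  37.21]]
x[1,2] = 98.16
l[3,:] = [-65.45, 67.91, -5.9]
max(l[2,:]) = 91.87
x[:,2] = [-30.33, 98.16, 72.89, -89.48]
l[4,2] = 37.21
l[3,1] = 67.91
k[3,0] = -16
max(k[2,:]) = 29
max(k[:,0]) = 95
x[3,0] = 13.0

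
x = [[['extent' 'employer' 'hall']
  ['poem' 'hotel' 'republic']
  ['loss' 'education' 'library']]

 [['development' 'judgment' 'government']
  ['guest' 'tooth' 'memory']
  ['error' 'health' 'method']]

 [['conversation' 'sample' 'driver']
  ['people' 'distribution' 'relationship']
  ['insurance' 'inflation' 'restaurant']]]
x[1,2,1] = 'health'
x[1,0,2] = 'government'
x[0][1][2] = 'republic'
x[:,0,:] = [['extent', 'employer', 'hall'], ['development', 'judgment', 'government'], ['conversation', 'sample', 'driver']]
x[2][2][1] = 'inflation'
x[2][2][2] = 'restaurant'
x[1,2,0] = 'error'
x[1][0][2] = 'government'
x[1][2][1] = 'health'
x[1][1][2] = 'memory'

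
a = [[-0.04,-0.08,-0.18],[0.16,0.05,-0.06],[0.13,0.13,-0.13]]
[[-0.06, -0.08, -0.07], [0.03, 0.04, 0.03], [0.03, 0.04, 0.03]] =a@[[0.2, 0.25, 0.20], [0.25, 0.30, 0.25], [0.2, 0.25, 0.21]]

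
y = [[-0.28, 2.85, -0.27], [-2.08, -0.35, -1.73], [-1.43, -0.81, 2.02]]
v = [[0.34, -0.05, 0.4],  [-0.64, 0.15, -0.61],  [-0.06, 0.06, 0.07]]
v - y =[[0.62, -2.90, 0.67], [1.44, 0.5, 1.12], [1.37, 0.87, -1.95]]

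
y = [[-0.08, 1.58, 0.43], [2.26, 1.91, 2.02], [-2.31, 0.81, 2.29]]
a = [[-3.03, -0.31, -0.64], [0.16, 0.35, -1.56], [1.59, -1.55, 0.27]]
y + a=[[-3.11,1.27,-0.21], [2.42,2.26,0.46], [-0.72,-0.74,2.56]]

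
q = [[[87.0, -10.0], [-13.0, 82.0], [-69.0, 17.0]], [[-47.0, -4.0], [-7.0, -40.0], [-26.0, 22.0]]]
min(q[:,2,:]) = -69.0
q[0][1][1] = 82.0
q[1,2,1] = 22.0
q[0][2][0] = -69.0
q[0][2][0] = -69.0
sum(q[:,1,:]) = 22.0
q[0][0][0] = 87.0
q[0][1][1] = 82.0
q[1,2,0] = -26.0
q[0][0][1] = -10.0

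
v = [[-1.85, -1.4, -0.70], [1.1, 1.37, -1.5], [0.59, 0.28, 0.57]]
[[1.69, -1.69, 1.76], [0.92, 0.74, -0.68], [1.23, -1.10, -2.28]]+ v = [[-0.16,-3.09,1.06],[2.02,2.11,-2.18],[1.82,-0.82,-1.71]]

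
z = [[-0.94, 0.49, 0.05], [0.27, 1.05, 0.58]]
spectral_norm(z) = 1.29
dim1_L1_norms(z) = [1.48, 1.9]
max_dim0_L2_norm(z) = 1.16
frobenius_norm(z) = 1.62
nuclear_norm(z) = 2.28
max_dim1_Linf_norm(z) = 1.05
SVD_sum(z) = [[-0.10,0.55,0.25], [-0.18,1.02,0.47]] + [[-0.84, -0.06, -0.20], [0.45, 0.03, 0.11]]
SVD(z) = [[0.47, 0.88], [0.88, -0.47]] @ diag([1.2911201642861705, 0.9853977478022025]) @ [[-0.16, 0.90, 0.41],[-0.97, -0.06, -0.23]]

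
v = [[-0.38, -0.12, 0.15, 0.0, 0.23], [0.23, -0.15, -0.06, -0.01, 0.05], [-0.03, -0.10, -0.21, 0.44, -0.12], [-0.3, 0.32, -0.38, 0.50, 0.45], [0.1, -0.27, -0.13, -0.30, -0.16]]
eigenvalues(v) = [(0.23+0.49j), (0.23-0.49j), (-0.56+0j), (-0.15+0.23j), (-0.15-0.23j)]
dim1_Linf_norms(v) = [0.38, 0.23, 0.44, 0.5, 0.3]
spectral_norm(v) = 1.01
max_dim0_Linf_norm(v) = 0.5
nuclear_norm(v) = 2.43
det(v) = -0.01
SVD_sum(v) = [[-0.06, 0.06, -0.05, 0.11, 0.07], [0.04, -0.04, 0.03, -0.07, -0.05], [-0.11, 0.10, -0.09, 0.19, 0.12], [-0.34, 0.3, -0.27, 0.58, 0.39], [0.14, -0.12, 0.11, -0.24, -0.16]] + [[-0.23, 0.04, 0.20, -0.17, 0.17], [0.09, -0.02, -0.08, 0.07, -0.07], [0.20, -0.04, -0.18, 0.15, -0.15], [0.01, -0.0, -0.01, 0.01, -0.01], [0.05, -0.01, -0.05, 0.04, -0.04]] + [[-0.12, -0.20, -0.02, 0.05, -0.04], [-0.00, -0.01, -0.00, 0.00, -0.00], [-0.11, -0.19, -0.02, 0.05, -0.03], [0.03, 0.04, 0.0, -0.01, 0.01], [-0.07, -0.12, -0.01, 0.03, -0.02]] + [[0.00, -0.00, -0.00, -0.0, 0.00], [0.01, -0.03, -0.08, -0.06, 0.07], [-0.01, 0.02, 0.08, 0.06, -0.06], [0.02, -0.03, -0.09, -0.07, 0.07], [0.02, -0.05, -0.14, -0.1, 0.11]] + [[0.02,  -0.02,  0.02,  0.01,  0.03], [0.09,  -0.06,  0.07,  0.05,  0.10], [-0.0,  0.0,  -0.00,  -0.0,  -0.00], [-0.01,  0.01,  -0.01,  -0.01,  -0.01], [-0.05,  0.03,  -0.04,  -0.03,  -0.05]]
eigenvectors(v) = [[0.01-0.01j, (0.01+0.01j), -0.63+0.00j, (0.57+0j), (0.57-0j)], [(-0.03-0.09j), -0.03+0.09j, (0.37+0j), (0.04-0.52j), 0.04+0.52j], [(-0.29+0.44j), -0.29-0.44j, (0.51+0j), (0.39+0.05j), 0.39-0.05j], [-0.73+0.00j, (-0.73-0j), -0.27+0.00j, 0.17+0.17j, (0.17-0.17j)], [(0.22-0.36j), (0.22+0.36j), (0.37+0j), 0.34+0.27j, (0.34-0.27j)]]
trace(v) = -0.40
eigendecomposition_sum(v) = [[-0j, -0.00+0.00j, (-0-0j), -0.01+0.00j, 0.00+0.00j], [0.00-0.01j, 0.00+0.02j, (-0.02-0.02j), -0.01+0.04j, (0.02+0.02j)], [(-0.06+0.02j), (0.07-0.09j), -0.02+0.17j, 0.20-0.08j, 0.01-0.16j], [-0.06-0.05j, (0.16+0.01j), -0.21+0.10j, (0.25+0.17j), (0.2-0.11j)], [0.05-0.02j, (-0.05+0.08j), 0.01-0.13j, -0.16+0.07j, -0.00+0.13j]] + [[0.00+0.00j,-0.00-0.00j,-0.00+0.00j,(-0.01-0j),0.00-0.00j], [0.01j,-0.02j,-0.02+0.02j,(-0.01-0.04j),(0.02-0.02j)], [-0.06-0.02j,0.07+0.09j,-0.02-0.17j,(0.2+0.08j),(0.01+0.16j)], [(-0.06+0.05j),0.16-0.01j,-0.21-0.10j,0.25-0.17j,(0.2+0.11j)], [(0.05+0.02j),(-0.05-0.08j),0.01+0.13j,(-0.16-0.07j),(-0-0.13j)]] + [[(-0.24-0j), (0.11+0j), (0.17-0j), (-0.02-0j), 0.19-0.00j], [(0.14+0j), -0.07-0.00j, -0.10+0.00j, 0.01+0.00j, (-0.11+0j)], [0.19+0.00j, (-0.09-0j), (-0.14+0j), (0.01+0j), (-0.15+0j)], [(-0.1-0j), (0.05+0j), 0.07-0.00j, (-0.01-0j), (0.08-0j)], [(0.14+0j), (-0.06-0j), (-0.1+0j), (0.01+0j), -0.11+0.00j]] + [[-0.07+0.05j,  (-0.11-0.04j),  (-0.01+0.05j),  (0.01+0j),  0.02+0.06j], [(0.04+0.07j),  (-0.05+0.1j),  (0.04+0.01j),  0.00-0.01j,  0.06-0.01j], [-0.05+0.03j,  (-0.07-0.04j),  -0.01+0.03j,  (0.01+0j),  (0.01+0.05j)], [-0.04-0.01j,  -0.02-0.05j,  (-0.02+0.01j),  0.00+0.00j,  -0.01+0.02j], [(-0.07-0j),  (-0.05-0.08j),  (-0.03+0.02j),  0.01+0.01j,  (-0.02+0.05j)]] + [[(-0.07-0.05j), (-0.11+0.04j), -0.01-0.05j, 0.01-0.00j, 0.02-0.06j], [(0.04-0.07j), (-0.05-0.1j), 0.04-0.01j, 0.00+0.01j, 0.06+0.01j], [(-0.05-0.03j), -0.07+0.04j, -0.01-0.03j, 0.01-0.00j, 0.01-0.05j], [-0.04+0.01j, -0.02+0.05j, (-0.02-0.01j), -0j, (-0.01-0.02j)], [-0.07+0.00j, (-0.05+0.08j), -0.03-0.02j, (0.01-0.01j), -0.02-0.05j]]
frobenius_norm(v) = 1.26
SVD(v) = [[-0.16, 0.7, -0.65, 0.01, -0.23], [0.11, -0.28, -0.02, 0.41, -0.86], [-0.28, -0.63, -0.62, -0.38, 0.01], [-0.87, -0.03, 0.15, 0.46, 0.12], [0.36, -0.17, -0.41, 0.69, 0.44]] @ diag([1.0059230192517326, 0.5497568101824921, 0.36283470956379765, 0.3122490117863441, 0.20059376154720163]) @ [[0.39, -0.34, 0.31, -0.66, -0.44], [-0.58, 0.1, 0.52, -0.44, 0.43], [0.49, 0.83, 0.09, -0.2, 0.15], [0.11, -0.21, -0.66, -0.48, 0.52], [-0.51, 0.37, -0.43, -0.31, -0.57]]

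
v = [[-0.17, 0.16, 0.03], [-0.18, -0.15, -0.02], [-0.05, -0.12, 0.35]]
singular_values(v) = [0.38, 0.24, 0.22]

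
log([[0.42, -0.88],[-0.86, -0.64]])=[[-0.04+0.75j, 0.09+1.36j], [0.09+1.33j, (0.07+2.39j)]]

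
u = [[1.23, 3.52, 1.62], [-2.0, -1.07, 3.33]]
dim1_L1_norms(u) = [6.37, 6.4]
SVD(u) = [[-0.77, 0.64], [0.64, 0.77]] @ diag([4.150353085469313, 3.9415820765189387]) @ [[-0.54, -0.82, 0.22], [-0.19, 0.37, 0.91]]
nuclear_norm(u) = 8.09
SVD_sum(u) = [[1.71, 2.59, -0.69], [-1.43, -2.18, 0.58]] + [[-0.48, 0.93, 2.31], [-0.57, 1.11, 2.75]]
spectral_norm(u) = 4.15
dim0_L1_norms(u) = [3.23, 4.59, 4.95]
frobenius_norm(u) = 5.72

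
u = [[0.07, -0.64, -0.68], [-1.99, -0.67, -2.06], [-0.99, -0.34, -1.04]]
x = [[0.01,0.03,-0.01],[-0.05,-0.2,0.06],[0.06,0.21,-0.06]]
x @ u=[[-0.05,-0.02,-0.06], [0.34,0.15,0.38], [-0.35,-0.16,-0.41]]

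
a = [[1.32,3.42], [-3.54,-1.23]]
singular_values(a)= [4.76, 2.2]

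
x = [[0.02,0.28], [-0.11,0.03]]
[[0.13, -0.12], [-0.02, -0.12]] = x@ [[0.33, 0.99], [0.44, -0.51]]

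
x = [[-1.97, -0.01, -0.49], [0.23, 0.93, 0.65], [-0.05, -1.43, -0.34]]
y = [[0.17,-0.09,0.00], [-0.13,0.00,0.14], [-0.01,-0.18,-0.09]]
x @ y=[[-0.33, 0.27, 0.04],[-0.09, -0.14, 0.07],[0.18, 0.07, -0.17]]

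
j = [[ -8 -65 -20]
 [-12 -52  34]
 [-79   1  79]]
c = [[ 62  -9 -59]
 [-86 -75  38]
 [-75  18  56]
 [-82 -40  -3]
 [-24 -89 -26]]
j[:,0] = [-8, -12, -79]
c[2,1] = 18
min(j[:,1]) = -65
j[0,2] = -20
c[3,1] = -40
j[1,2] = 34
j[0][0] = -8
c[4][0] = -24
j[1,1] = -52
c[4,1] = -89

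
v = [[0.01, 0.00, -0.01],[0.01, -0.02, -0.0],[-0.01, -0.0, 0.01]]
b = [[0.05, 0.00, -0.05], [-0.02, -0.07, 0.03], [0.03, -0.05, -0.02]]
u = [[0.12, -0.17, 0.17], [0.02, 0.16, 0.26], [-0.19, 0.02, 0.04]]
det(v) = 0.00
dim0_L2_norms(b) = [0.06, 0.09, 0.06]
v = u @ b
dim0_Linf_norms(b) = [0.05, 0.07, 0.05]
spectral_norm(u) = 0.32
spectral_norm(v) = 0.02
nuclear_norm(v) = 0.04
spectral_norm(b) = 0.09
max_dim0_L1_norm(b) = 0.12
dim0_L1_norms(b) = [0.1, 0.12, 0.1]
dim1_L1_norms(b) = [0.1, 0.12, 0.1]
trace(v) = 0.00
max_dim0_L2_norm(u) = 0.31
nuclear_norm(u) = 0.75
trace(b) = -0.04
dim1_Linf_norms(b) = [0.05, 0.07, 0.05]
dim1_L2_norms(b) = [0.07, 0.08, 0.06]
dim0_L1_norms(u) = [0.33, 0.35, 0.47]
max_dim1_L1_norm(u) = 0.46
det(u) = 0.01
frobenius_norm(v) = 0.03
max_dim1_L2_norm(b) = 0.08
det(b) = -0.00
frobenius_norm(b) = 0.12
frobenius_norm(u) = 0.45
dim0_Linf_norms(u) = [0.19, 0.17, 0.26]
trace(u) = 0.32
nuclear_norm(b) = 0.17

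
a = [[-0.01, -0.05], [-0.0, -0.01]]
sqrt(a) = [[0.1j, 0.00+0.25j], [(-0+0j), 0.1j]]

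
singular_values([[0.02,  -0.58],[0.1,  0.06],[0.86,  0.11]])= [0.88, 0.58]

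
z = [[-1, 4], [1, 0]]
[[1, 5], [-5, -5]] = z@[[-5, -5], [-1, 0]]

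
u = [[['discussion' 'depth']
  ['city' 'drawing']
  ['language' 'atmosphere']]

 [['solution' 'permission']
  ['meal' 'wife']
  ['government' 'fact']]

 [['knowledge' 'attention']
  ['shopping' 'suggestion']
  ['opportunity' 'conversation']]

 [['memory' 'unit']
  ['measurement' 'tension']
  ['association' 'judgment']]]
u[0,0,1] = 'depth'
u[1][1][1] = 'wife'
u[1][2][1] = 'fact'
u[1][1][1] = 'wife'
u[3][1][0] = 'measurement'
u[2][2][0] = 'opportunity'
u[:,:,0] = [['discussion', 'city', 'language'], ['solution', 'meal', 'government'], ['knowledge', 'shopping', 'opportunity'], ['memory', 'measurement', 'association']]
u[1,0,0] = 'solution'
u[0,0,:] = ['discussion', 'depth']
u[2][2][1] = 'conversation'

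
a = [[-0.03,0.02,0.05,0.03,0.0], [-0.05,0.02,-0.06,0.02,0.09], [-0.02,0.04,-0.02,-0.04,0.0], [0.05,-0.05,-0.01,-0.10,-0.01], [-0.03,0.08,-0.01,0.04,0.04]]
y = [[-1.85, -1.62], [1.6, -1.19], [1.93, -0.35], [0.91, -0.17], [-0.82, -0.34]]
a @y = [[0.21, 0.0], [-0.05, 0.04], [0.03, -0.00], [-0.27, 0.00], [0.17, -0.06]]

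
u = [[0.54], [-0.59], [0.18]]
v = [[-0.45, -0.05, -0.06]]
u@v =[[-0.24, -0.03, -0.03], [0.27, 0.03, 0.04], [-0.08, -0.01, -0.01]]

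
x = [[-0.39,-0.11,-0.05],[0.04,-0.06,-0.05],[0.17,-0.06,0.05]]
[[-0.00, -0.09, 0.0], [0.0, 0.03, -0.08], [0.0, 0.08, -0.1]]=x @ [[0.01, 0.31, -0.31], [-0.01, -0.31, 0.99], [0.01, 0.11, 0.16]]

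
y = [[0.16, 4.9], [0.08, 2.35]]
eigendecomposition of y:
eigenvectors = [[-1.00, -0.9],  [0.03, -0.43]]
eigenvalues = [-0.01, 2.52]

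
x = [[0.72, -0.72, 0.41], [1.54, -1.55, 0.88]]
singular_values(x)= [2.6, 0.0]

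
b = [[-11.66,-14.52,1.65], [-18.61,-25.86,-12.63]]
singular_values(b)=[38.3, 7.56]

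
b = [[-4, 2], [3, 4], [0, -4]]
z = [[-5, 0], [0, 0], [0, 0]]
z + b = [[-9, 2], [3, 4], [0, -4]]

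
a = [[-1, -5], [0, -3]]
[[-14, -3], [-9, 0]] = a @ [[-1, 3], [3, 0]]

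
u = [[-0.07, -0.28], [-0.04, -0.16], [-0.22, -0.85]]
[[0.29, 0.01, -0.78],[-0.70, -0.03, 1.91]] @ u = [[0.15,0.58], [-0.37,-1.42]]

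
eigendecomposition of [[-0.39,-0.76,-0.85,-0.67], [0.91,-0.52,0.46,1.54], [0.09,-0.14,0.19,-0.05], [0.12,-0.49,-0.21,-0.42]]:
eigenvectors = [[(-0.14+0.54j), (-0.14-0.54j), (0.83+0j), (0.54+0j)], [(0.76+0j), 0.76-0.00j, 0.36+0.00j, (0.36+0j)], [0.06+0.06j, 0.06-0.06j, (-0.1+0j), (-0.76+0j)], [0.06+0.31j, (0.06-0.31j), -0.41+0.00j, (0.08+0j)]]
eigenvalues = [(-0.53+1.29j), (-0.53-1.29j), (-0.29+0j), (0.2+0j)]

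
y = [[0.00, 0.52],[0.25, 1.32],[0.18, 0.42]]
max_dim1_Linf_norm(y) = 1.32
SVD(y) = [[0.34, -0.69], [0.89, 0.02], [0.3, 0.72]] @ diag([1.5049943244478394, 0.138174105315689]) @ [[0.18,  0.98], [0.98,  -0.18]]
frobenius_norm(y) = 1.51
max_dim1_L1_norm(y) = 1.57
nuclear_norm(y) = 1.64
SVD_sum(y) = [[0.09, 0.50], [0.25, 1.32], [0.08, 0.44]] + [[-0.09, 0.02], [0.0, -0.00], [0.10, -0.02]]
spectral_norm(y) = 1.50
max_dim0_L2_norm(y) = 1.48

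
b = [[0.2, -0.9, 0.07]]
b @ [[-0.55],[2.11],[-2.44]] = [[-2.18]]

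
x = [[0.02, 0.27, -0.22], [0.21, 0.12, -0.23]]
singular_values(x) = [0.45, 0.17]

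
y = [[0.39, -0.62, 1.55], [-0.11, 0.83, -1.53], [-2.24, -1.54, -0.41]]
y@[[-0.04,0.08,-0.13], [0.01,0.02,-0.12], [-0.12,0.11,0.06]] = [[-0.21, 0.19, 0.12],[0.2, -0.16, -0.18],[0.12, -0.26, 0.45]]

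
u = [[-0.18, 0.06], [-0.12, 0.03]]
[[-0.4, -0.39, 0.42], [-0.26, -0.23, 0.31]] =u @ [[2.02, 1.17, -3.15], [-0.56, -2.93, -2.40]]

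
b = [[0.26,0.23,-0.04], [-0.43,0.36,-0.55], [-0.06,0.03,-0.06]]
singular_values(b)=[0.79, 0.35, 0.0]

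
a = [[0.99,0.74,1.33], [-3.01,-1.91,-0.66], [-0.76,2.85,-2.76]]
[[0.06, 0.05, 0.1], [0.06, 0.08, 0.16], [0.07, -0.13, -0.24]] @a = [[-0.17, 0.23, -0.23], [-0.30, 0.35, -0.41], [0.64, -0.38, 0.84]]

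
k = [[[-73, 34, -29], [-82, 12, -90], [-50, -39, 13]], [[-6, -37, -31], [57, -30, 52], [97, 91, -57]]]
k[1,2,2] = -57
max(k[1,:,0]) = 97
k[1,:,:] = [[-6, -37, -31], [57, -30, 52], [97, 91, -57]]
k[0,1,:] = [-82, 12, -90]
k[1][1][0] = 57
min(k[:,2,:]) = -57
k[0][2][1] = -39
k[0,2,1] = -39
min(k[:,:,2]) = -90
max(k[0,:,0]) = -50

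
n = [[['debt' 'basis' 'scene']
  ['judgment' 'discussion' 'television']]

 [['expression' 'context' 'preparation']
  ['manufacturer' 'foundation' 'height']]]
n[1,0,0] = 'expression'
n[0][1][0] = 'judgment'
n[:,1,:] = [['judgment', 'discussion', 'television'], ['manufacturer', 'foundation', 'height']]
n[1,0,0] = 'expression'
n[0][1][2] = 'television'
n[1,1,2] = 'height'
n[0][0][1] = 'basis'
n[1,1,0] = 'manufacturer'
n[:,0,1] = ['basis', 'context']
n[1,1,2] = 'height'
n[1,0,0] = 'expression'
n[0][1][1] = 'discussion'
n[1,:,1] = ['context', 'foundation']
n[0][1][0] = 'judgment'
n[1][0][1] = 'context'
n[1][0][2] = 'preparation'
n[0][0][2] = 'scene'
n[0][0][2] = 'scene'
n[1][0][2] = 'preparation'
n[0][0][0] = 'debt'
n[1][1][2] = 'height'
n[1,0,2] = 'preparation'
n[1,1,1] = 'foundation'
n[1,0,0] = 'expression'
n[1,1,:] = ['manufacturer', 'foundation', 'height']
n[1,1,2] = 'height'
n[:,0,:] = [['debt', 'basis', 'scene'], ['expression', 'context', 'preparation']]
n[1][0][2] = 'preparation'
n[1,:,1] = ['context', 'foundation']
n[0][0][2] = 'scene'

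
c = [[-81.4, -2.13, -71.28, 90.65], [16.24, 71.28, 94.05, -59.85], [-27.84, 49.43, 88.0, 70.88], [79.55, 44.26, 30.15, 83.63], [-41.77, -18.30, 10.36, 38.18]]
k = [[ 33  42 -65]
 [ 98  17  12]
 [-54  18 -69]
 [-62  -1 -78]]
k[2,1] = 18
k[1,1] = 17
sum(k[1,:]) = 127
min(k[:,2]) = -78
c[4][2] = 10.36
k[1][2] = 12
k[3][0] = -62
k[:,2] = [-65, 12, -69, -78]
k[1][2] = 12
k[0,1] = 42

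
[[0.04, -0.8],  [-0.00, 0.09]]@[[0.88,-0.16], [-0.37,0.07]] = [[0.33,-0.06], [-0.03,0.01]]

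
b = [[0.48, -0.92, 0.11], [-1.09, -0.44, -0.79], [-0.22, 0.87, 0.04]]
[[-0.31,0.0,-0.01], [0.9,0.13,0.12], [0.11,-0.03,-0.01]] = b @ [[-0.62,0.01,-0.28], [-0.02,-0.02,-0.1], [-0.27,-0.17,0.29]]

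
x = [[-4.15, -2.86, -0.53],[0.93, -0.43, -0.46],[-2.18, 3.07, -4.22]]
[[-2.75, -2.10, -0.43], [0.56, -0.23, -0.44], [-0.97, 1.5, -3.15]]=x @ [[0.62,  0.07,  -0.04], [0.07,  0.62,  0.06], [-0.04,  0.06,  0.81]]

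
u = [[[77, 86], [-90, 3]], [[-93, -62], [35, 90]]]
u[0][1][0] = -90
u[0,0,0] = 77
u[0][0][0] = 77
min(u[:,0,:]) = -93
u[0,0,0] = 77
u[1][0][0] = -93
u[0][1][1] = 3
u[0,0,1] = 86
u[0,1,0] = -90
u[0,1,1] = 3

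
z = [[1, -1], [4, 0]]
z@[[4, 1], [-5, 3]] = [[9, -2], [16, 4]]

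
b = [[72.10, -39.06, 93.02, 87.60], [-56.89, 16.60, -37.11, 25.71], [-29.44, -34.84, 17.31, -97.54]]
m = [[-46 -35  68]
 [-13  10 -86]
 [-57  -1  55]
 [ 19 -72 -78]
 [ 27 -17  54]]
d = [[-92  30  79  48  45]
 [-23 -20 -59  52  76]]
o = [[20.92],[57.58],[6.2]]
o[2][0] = 6.2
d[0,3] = 48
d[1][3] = 52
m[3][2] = -78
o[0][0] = 20.92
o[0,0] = 20.92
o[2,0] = 6.2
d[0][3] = 48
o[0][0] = 20.92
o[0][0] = 20.92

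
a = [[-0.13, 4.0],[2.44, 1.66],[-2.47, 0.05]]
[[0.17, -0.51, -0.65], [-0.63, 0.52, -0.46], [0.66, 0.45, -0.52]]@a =[[0.34, -0.2], [2.49, -1.68], [2.30, 3.36]]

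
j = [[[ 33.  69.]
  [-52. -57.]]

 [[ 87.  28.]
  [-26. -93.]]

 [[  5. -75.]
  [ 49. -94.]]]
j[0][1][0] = -52.0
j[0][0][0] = 33.0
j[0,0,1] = 69.0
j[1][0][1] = 28.0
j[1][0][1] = 28.0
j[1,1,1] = -93.0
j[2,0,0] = 5.0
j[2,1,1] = -94.0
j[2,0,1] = -75.0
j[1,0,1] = 28.0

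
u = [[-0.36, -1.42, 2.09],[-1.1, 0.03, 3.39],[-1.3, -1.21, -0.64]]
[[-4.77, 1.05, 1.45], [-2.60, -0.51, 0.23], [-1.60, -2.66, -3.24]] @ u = [[-1.32, 5.05, -7.34], [1.20, 3.40, -7.31], [7.71, 6.11, -10.29]]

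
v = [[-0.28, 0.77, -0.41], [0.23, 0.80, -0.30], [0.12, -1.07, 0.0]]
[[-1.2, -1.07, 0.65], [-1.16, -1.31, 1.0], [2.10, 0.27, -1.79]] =v@[[0.4, -1.01, 0.27], [-1.92, -0.37, 1.7], [-0.95, 2.61, 1.42]]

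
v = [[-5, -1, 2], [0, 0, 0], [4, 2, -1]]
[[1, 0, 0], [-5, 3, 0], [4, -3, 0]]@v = [[-5, -1, 2], [25, 5, -10], [-20, -4, 8]]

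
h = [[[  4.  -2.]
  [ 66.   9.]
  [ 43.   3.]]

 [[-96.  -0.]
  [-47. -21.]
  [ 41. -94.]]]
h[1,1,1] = -21.0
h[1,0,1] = -0.0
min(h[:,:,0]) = -96.0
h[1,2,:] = [41.0, -94.0]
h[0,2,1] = 3.0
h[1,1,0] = -47.0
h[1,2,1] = -94.0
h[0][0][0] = 4.0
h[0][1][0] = 66.0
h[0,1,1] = 9.0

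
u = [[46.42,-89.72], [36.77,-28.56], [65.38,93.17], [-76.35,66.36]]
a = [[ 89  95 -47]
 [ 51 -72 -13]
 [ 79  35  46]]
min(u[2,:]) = 65.38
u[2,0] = 65.38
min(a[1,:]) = -72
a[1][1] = -72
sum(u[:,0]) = 72.22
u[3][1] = 66.36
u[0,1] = -89.72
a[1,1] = -72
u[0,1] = -89.72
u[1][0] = 36.77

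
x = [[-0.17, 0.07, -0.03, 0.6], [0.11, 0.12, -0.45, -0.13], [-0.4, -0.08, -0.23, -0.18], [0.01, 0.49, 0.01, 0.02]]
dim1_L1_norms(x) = [0.87, 0.81, 0.89, 0.53]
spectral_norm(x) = 0.67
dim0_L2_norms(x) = [0.45, 0.52, 0.51, 0.64]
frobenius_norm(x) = 1.06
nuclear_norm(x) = 2.08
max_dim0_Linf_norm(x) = 0.6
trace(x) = -0.26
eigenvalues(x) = [(0.51+0j), (-0.51+0j), (-0.13+0.48j), (-0.13-0.48j)]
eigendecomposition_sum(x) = [[0.10-0.00j, (0.19+0j), -0.12+0.00j, 0.12-0.00j], [(0.1-0j), (0.19+0j), (-0.12+0j), 0.12-0.00j], [-0.09+0.00j, (-0.17-0j), 0.11-0.00j, -0.10+0.00j], [0.10-0.00j, 0.19+0.00j, -0.12+0.00j, 0.12-0.00j]] + [[-0.18+0.00j,(-0.09+0j),-0.17-0.00j,(0.12-0j)], [-0.10+0.00j,-0.05+0.00j,-0.10-0.00j,0.07-0.00j], [-0.22+0.00j,(-0.11+0j),-0.21-0.00j,0.14-0.00j], [0.10-0.00j,0.05-0.00j,(0.1+0j),(-0.07+0j)]] + [[-0.05+0.10j,(-0.01-0.15j),(0.13+0.01j),(0.18+0.05j)],  [(0.06-0.09j),(-0.01+0.13j),(-0.12-0.02j),-0.16-0.07j],  [-0.05-0.08j,0.10+0.06j,-0.06+0.08j,(-0.11+0.1j)],  [(-0.1-0.03j),(0.12-0.03j),0.01+0.11j,(-0.01+0.16j)]] + [[(-0.05-0.1j), (-0.01+0.15j), 0.13-0.01j, 0.18-0.05j], [0.06+0.09j, (-0.01-0.13j), -0.12+0.02j, (-0.16+0.07j)], [-0.05+0.08j, 0.10-0.06j, (-0.06-0.08j), (-0.11-0.1j)], [(-0.1+0.03j), 0.12+0.03j, (0.01-0.11j), (-0.01-0.16j)]]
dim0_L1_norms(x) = [0.69, 0.76, 0.72, 0.93]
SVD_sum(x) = [[-0.04, 0.1, 0.19, 0.52], [0.02, -0.05, -0.09, -0.24], [0.02, -0.04, -0.08, -0.21], [-0.01, 0.02, 0.04, 0.1]] + [[0.00,  0.09,  -0.06,  0.01],[0.0,  0.29,  -0.2,  0.02],[0.00,  0.04,  -0.03,  0.0],[0.00,  0.32,  -0.23,  0.02]] + [[-0.18, -0.09, -0.12, 0.05], [-0.06, -0.03, -0.04, 0.02], [-0.30, -0.15, -0.21, 0.08], [0.14, 0.07, 0.1, -0.04]] + [[0.04, -0.03, -0.03, 0.02], [0.15, -0.09, -0.12, 0.07], [-0.12, 0.07, 0.09, -0.06], [-0.13, 0.08, 0.1, -0.06]]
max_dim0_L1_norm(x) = 0.93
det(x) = -0.07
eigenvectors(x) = [[(0.52+0j), 0.56+0.00j, -0.56+0.00j, (-0.56-0j)], [0.51+0.00j, 0.33+0.00j, (0.5+0.07j), (0.5-0.07j)], [(-0.46+0j), (0.69+0j), 0.24-0.36j, 0.24+0.36j], [(0.51+0j), -0.32+0.00j, -0.08-0.48j, -0.08+0.48j]]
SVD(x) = [[0.84, 0.2, -0.46, 0.19], [-0.38, 0.65, -0.16, 0.64], [-0.34, 0.1, -0.79, -0.50], [0.16, 0.73, 0.38, -0.55]] @ diag([0.6729654081986818, 0.5415630243961504, 0.5168138854010076, 0.34602089218946047]) @ [[-0.07, 0.18, 0.34, 0.92], [0.01, 0.81, -0.58, 0.06], [0.74, 0.38, 0.52, -0.21], [0.67, -0.41, -0.53, 0.32]]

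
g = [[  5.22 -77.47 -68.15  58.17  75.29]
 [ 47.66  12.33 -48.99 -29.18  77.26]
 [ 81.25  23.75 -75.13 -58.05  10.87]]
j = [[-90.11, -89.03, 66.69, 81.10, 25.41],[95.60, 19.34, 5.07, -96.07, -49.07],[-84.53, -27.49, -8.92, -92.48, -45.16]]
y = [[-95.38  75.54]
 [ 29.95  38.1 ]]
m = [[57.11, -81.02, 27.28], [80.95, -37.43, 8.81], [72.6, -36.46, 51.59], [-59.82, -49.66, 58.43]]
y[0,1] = 75.54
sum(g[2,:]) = -17.309999999999995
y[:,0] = [-95.38, 29.95]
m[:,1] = [-81.02, -37.43, -36.46, -49.66]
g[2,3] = -58.05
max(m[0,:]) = 57.11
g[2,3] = -58.05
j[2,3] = -92.48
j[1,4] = -49.07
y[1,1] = 38.1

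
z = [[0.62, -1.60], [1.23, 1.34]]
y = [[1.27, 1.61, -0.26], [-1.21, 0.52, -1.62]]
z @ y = [[2.72, 0.17, 2.43], [-0.06, 2.68, -2.49]]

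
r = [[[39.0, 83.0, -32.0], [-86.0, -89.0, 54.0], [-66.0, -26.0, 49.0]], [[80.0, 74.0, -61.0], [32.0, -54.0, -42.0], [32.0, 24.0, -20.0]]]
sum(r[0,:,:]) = -74.0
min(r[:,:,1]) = -89.0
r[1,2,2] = -20.0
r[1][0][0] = 80.0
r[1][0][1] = 74.0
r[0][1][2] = 54.0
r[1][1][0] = 32.0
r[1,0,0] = 80.0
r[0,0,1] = 83.0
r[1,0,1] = 74.0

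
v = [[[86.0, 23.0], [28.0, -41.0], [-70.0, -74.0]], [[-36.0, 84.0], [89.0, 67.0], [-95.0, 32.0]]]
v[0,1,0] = 28.0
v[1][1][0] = 89.0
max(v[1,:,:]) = 89.0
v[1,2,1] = 32.0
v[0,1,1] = -41.0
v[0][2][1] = -74.0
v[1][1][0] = 89.0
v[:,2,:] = [[-70.0, -74.0], [-95.0, 32.0]]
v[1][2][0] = -95.0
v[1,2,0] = -95.0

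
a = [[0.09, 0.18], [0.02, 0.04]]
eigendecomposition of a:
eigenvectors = [[0.98,  -0.89], [0.22,  0.45]]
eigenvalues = [0.13, 0.0]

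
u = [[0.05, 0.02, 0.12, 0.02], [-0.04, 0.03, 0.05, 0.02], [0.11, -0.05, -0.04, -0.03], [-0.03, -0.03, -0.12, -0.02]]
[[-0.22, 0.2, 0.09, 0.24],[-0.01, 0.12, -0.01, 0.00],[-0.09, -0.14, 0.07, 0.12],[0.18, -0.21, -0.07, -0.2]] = u @ [[-0.76, -0.78, 0.48, 2.31], [1.55, -0.22, -1.42, 0.83], [-1.71, 2.1, 0.66, 0.47], [-0.15, -0.61, 1.0, 2.43]]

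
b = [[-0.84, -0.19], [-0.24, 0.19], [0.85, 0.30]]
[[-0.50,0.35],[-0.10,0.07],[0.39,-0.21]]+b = [[-1.34, 0.16],[-0.34, 0.26],[1.24, 0.09]]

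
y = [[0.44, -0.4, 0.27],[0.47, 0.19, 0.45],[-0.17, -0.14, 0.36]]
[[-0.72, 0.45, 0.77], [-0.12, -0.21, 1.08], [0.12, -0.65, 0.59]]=y @ [[-0.91, 1.28, 0.53], [0.98, -0.74, -0.08], [0.28, -1.50, 1.87]]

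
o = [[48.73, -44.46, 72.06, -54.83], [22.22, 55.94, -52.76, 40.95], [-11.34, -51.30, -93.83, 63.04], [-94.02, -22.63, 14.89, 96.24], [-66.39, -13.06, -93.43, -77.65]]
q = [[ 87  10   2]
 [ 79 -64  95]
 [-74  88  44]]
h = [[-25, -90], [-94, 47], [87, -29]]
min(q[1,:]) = -64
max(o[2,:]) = 63.04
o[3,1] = -22.63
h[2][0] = 87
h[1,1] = 47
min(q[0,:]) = 2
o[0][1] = -44.46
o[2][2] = -93.83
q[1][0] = 79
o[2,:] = [-11.34, -51.3, -93.83, 63.04]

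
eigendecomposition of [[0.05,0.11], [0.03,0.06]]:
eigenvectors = [[-0.9, -0.87], [0.43, -0.49]]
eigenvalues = [-0.0, 0.11]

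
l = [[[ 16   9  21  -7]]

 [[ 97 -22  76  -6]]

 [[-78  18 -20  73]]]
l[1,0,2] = 76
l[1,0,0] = 97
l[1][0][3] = -6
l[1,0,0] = 97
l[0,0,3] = -7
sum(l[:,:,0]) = 35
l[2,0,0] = -78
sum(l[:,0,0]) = 35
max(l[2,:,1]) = 18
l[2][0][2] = -20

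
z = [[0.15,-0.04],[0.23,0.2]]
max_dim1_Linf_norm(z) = 0.23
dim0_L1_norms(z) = [0.38, 0.24]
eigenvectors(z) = [[0.10-0.37j, (0.1+0.37j)], [-0.92+0.00j, (-0.92-0j)]]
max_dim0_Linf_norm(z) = 0.23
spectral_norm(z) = 0.32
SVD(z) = [[-0.32, -0.95], [-0.95, 0.32]] @ diag([0.319254774574946, 0.12278594753106091]) @ [[-0.83,-0.55], [-0.55,0.83]]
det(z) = 0.04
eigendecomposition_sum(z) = [[(0.08+0.07j),  -0.02+0.04j], [(0.12-0.22j),  (0.1+0.02j)]] + [[(0.08-0.07j), (-0.02-0.04j)], [0.12+0.22j, (0.1-0.02j)]]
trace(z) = 0.35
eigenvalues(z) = [(0.18+0.09j), (0.18-0.09j)]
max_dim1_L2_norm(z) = 0.3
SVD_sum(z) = [[0.09, 0.06], [0.25, 0.17]] + [[0.06, -0.1],[-0.02, 0.03]]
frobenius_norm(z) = 0.34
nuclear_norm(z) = 0.44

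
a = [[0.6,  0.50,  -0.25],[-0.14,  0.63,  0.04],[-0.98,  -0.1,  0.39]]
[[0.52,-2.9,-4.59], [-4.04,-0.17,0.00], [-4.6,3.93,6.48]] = a@ [[0.62, -4.70, -7.93], [-5.54, -1.18, -1.52], [-11.67, -2.04, -3.70]]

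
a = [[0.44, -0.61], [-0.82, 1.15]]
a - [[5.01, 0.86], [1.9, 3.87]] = [[-4.57, -1.47], [-2.72, -2.72]]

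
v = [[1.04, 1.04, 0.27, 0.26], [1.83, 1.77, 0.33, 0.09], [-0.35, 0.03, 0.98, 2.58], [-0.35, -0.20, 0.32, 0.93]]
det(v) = 0.000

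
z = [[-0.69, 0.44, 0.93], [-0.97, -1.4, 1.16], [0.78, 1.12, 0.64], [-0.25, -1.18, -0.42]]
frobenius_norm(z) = 3.11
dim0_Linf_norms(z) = [0.97, 1.4, 1.16]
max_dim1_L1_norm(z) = 3.53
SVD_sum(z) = [[-0.08, -0.12, 0.03], [-0.96, -1.58, 0.33], [0.63, 1.03, -0.22], [-0.53, -0.88, 0.19]] + [[-0.31, 0.41, 1.05], [-0.21, 0.28, 0.73], [-0.20, 0.27, 0.69], [0.19, -0.25, -0.65]] + [[-0.31, 0.16, -0.15], [0.2, -0.1, 0.1], [0.35, -0.18, 0.17], [0.1, -0.05, 0.05]]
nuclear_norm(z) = 4.88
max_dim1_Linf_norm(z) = 1.4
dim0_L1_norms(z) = [2.69, 4.14, 3.15]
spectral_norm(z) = 2.48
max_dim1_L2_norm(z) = 2.06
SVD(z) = [[0.06, 0.66, -0.6],[0.76, 0.46, 0.39],[-0.49, 0.43, 0.68],[0.42, -0.41, 0.18]] @ diag([2.4802030350042483, 1.7697685791672353, 0.6334919741781214]) @ [[-0.51, -0.84, 0.18], [-0.26, 0.35, 0.9], [0.82, -0.41, 0.4]]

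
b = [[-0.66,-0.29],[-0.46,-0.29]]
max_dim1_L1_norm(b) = 0.95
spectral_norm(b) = 0.90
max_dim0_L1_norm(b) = 1.12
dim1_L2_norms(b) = [0.72, 0.54]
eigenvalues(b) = [-0.88, -0.07]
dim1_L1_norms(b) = [0.95, 0.75]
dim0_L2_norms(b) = [0.8, 0.41]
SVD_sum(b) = [[-0.64,-0.32], [-0.48,-0.24]] + [[-0.02,0.03], [0.02,-0.05]]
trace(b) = -0.95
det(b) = 0.06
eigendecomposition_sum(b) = [[-0.64, -0.31],[-0.5, -0.24]] + [[-0.02,  0.02], [0.04,  -0.05]]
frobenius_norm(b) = 0.90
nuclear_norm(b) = 0.97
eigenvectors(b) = [[-0.79, 0.44],[-0.61, -0.90]]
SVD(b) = [[-0.80, -0.60], [-0.60, 0.8]] @ diag([0.900696025198893, 0.06439464411669008]) @ [[0.89, 0.45], [0.45, -0.89]]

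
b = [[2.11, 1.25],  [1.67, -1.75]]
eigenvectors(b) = [[0.93,-0.28], [0.36,0.96]]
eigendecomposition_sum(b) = [[2.33, 0.67], [0.90, 0.26]] + [[-0.22, 0.58], [0.77, -2.01]]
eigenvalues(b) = [2.59, -2.23]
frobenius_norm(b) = 3.44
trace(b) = 0.36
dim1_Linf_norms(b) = [2.11, 1.75]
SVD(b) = [[-0.73, -0.69], [-0.69, 0.73]] @ diag([2.696606994787613, 2.1434343273500405]) @ [[-0.99, 0.11], [-0.11, -0.99]]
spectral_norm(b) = 2.70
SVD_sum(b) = [[1.95, -0.21], [1.84, -0.2]] + [[0.16, 1.46], [-0.17, -1.55]]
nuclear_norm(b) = 4.84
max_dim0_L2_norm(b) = 2.69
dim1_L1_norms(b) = [3.36, 3.42]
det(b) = -5.78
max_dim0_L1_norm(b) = 3.78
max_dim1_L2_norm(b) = 2.45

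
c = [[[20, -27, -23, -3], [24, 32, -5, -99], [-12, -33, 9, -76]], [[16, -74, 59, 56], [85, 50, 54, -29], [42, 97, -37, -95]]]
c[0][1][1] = 32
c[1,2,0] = 42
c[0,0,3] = -3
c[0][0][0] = 20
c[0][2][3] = -76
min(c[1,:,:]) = -95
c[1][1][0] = 85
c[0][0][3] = -3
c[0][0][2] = -23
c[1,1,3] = -29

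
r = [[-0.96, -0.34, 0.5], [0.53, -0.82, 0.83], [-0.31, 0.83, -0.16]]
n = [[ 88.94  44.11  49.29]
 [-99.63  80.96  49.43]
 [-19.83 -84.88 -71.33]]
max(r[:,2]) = 0.829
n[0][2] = 49.29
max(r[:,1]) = 0.834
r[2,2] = -0.157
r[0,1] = -0.342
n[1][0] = -99.63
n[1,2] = 49.43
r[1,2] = 0.829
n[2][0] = -19.83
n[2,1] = -84.88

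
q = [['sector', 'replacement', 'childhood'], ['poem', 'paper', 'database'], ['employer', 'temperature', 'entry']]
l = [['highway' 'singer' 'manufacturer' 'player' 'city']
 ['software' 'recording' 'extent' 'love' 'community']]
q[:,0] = ['sector', 'poem', 'employer']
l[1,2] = 'extent'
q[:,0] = ['sector', 'poem', 'employer']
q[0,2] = 'childhood'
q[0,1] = 'replacement'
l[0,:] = ['highway', 'singer', 'manufacturer', 'player', 'city']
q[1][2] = 'database'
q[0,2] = 'childhood'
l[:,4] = ['city', 'community']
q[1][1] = 'paper'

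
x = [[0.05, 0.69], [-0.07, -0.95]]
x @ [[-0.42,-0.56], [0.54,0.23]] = [[0.35,  0.13], [-0.48,  -0.18]]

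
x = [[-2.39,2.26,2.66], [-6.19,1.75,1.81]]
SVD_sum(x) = [[-3.3,1.33,1.46], [-5.66,2.29,2.51]] + [[0.91, 0.93, 1.20], [-0.53, -0.54, -0.70]]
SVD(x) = [[-0.50, -0.86], [-0.86, 0.50]] @ diag([7.640177499526951, 2.0439392788735464]) @ [[0.86, -0.35, -0.38], [-0.51, -0.52, -0.68]]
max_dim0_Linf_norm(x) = 6.19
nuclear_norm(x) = 9.68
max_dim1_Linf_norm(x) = 6.19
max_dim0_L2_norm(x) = 6.64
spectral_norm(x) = 7.64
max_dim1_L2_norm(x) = 6.68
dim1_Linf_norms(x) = [2.66, 6.19]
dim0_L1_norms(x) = [8.58, 4.01, 4.47]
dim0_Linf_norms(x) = [6.19, 2.26, 2.66]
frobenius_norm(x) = 7.91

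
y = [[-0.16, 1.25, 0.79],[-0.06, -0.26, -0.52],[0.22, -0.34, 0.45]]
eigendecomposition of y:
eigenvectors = [[-0.08, 0.93, -0.95], [0.49, 0.28, 0.20], [-0.87, -0.25, 0.25]]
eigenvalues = [0.66, 0.0, -0.64]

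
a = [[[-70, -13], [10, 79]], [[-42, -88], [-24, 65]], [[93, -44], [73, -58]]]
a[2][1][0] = 73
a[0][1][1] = 79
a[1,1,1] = 65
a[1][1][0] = -24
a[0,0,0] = -70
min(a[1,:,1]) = -88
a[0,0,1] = -13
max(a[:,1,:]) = 79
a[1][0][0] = -42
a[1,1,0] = -24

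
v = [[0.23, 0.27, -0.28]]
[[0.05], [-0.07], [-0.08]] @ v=[[0.01, 0.01, -0.01], [-0.02, -0.02, 0.02], [-0.02, -0.02, 0.02]]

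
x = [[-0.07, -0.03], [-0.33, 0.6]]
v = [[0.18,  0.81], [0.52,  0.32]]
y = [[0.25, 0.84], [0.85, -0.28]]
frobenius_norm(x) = 0.69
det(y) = -0.78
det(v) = -0.36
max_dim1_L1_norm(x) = 0.93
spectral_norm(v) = 0.96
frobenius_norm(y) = 1.25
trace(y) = -0.03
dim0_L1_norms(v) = [0.7, 1.13]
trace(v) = 0.50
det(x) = -0.05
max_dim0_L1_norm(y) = 1.12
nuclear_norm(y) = 1.77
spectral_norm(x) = 0.68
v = y + x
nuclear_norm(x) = 0.76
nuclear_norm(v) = 1.34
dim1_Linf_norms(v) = [0.81, 0.52]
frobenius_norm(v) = 1.03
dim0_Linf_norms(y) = [0.85, 0.84]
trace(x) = 0.53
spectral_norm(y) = 0.90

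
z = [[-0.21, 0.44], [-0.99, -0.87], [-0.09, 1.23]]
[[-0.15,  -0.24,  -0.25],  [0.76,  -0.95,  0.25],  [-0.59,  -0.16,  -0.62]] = z@ [[-0.33, 1.01, 0.18], [-0.50, -0.06, -0.49]]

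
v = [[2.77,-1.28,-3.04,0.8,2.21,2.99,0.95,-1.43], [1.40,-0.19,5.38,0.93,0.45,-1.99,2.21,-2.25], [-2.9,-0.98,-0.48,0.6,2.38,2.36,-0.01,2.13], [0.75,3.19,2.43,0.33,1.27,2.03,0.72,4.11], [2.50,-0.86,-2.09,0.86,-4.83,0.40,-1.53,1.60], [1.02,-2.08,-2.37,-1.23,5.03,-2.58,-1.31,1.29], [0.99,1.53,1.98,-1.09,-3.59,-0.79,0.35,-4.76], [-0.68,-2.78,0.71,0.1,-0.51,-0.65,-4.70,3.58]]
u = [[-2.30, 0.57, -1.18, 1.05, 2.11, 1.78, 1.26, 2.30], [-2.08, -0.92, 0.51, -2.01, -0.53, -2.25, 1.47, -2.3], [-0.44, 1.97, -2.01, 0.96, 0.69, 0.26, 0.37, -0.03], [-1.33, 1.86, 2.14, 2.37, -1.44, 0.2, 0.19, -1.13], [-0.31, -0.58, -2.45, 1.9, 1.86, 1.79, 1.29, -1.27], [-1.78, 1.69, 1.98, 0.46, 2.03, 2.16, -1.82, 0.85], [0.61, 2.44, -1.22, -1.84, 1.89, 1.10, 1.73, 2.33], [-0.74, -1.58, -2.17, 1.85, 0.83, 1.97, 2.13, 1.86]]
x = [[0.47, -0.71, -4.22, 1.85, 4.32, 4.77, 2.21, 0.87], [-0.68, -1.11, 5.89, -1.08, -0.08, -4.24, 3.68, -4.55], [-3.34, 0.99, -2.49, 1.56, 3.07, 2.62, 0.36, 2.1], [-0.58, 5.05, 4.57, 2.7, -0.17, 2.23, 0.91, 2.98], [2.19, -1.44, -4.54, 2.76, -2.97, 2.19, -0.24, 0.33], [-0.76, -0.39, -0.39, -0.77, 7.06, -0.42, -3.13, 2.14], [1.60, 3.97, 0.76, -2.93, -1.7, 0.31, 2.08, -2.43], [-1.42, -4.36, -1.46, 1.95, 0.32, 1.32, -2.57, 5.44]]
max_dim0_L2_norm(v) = 8.61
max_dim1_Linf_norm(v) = 5.38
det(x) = 91269.65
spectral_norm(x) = 14.69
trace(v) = -1.05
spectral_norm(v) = 10.70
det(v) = 47432.61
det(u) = -3397.65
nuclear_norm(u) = 31.04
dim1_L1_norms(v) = [15.47, 14.8, 11.84, 14.83, 14.67, 16.91, 15.08, 13.71]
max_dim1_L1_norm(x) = 21.31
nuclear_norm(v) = 44.09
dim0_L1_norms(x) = [11.04, 18.02, 24.32, 15.6, 19.69, 18.1, 15.18, 20.84]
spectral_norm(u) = 8.25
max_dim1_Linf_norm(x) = 7.06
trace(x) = 3.70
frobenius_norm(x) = 22.13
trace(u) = 4.75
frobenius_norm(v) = 18.02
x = u + v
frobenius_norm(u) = 12.83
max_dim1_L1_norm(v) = 16.91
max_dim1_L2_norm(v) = 6.92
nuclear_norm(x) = 51.85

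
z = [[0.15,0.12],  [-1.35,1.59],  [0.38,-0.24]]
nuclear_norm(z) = 2.36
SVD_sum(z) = [[0.01, -0.01], [-1.37, 1.57], [0.28, -0.32]] + [[0.14, 0.13], [0.02, 0.02], [0.1, 0.08]]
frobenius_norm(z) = 2.14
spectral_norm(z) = 2.13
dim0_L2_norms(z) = [1.41, 1.61]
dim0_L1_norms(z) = [1.88, 1.95]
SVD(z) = [[-0.00, -0.82], [0.98, -0.12], [-0.20, -0.55]] @ diag([2.129637080687562, 0.23269272562879567]) @ [[-0.66,0.75], [-0.75,-0.66]]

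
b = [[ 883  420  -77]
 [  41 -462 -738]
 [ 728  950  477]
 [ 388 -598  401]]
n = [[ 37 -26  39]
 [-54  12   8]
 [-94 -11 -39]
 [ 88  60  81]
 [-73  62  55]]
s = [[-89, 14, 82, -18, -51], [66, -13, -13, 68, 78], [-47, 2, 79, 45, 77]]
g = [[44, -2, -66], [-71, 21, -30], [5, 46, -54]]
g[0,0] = 44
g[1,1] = 21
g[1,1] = 21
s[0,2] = 82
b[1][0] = 41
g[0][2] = -66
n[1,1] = 12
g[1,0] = -71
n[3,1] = 60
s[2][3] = 45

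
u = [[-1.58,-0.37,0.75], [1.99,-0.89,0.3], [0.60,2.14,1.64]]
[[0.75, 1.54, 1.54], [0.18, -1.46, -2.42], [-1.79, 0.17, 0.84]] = u @ [[-0.27, -0.79, -1.01], [-0.79, 0.00, 0.53], [0.04, 0.39, 0.19]]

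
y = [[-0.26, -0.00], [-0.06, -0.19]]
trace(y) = -0.45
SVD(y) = [[-0.91,  -0.41],[-0.41,  0.91]] @ diag([0.2730889115427878, 0.1808934669698589]) @ [[0.96, 0.28], [0.28, -0.96]]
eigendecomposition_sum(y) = [[-0.0, -0.00], [0.16, -0.19]] + [[-0.26, -0.00], [-0.22, -0.0]]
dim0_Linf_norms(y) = [0.26, 0.19]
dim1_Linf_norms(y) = [0.26, 0.19]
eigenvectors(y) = [[0.0, 0.76], [1.00, 0.65]]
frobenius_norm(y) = 0.33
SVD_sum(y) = [[-0.24, -0.07], [-0.11, -0.03]] + [[-0.02,0.07], [0.05,-0.16]]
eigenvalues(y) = [-0.19, -0.26]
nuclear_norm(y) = 0.45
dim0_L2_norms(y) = [0.27, 0.19]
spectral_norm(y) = 0.27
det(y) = 0.05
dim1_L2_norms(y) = [0.26, 0.2]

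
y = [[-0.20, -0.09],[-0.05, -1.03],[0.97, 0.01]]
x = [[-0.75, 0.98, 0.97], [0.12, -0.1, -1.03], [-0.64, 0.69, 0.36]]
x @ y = [[1.04, -0.93], [-1.02, 0.08], [0.44, -0.65]]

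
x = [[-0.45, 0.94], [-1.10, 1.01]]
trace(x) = 0.56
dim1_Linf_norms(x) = [0.94, 1.1]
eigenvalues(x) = [(0.28+0.71j), (0.28-0.71j)]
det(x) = 0.58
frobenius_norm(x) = 1.82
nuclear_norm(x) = 2.12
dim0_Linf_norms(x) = [1.1, 1.01]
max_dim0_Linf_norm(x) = 1.1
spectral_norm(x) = 1.79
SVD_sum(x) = [[-0.65, 0.77],  [-0.96, 1.13]] + [[0.20, 0.17], [-0.14, -0.12]]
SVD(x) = [[-0.56,-0.83], [-0.83,0.56]] @ diag([1.7921039044836744, 0.32336294706470187]) @ [[0.65,-0.76], [-0.76,-0.65]]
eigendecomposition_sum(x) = [[-0.22+0.50j,(0.47-0.19j)], [(-0.55+0.22j),0.51+0.21j]] + [[(-0.22-0.5j), 0.47+0.19j],  [(-0.55-0.22j), (0.51-0.21j)]]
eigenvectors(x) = [[(-0.49+0.47j), -0.49-0.47j], [-0.73+0.00j, -0.73-0.00j]]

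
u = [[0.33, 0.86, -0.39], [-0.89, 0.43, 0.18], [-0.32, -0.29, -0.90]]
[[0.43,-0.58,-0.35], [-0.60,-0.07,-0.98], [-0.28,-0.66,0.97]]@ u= [[0.77, 0.22, 0.04],[0.18, -0.26, 1.10],[0.18, -0.81, -0.88]]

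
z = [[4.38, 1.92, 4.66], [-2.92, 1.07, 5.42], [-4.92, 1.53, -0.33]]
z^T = [[4.38,-2.92,-4.92], [1.92,1.07,1.53], [4.66,5.42,-0.33]]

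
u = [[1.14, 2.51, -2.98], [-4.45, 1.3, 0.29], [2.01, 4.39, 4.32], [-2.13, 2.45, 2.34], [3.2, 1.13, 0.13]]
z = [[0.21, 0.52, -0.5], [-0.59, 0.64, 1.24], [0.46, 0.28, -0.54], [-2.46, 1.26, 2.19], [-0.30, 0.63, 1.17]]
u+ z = [[1.35, 3.03, -3.48], [-5.04, 1.94, 1.53], [2.47, 4.67, 3.78], [-4.59, 3.71, 4.53], [2.90, 1.76, 1.3]]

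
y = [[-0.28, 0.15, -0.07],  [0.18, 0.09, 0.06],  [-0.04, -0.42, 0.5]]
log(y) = [[(-1.13+2.89j), (-0.03-0.74j), (-0.02+0.3j)],[-0.25-1.17j, -1.77+0.30j, 0.11-0.12j],[-0.46-0.45j, -1.31+0.12j, -0.66-0.05j]]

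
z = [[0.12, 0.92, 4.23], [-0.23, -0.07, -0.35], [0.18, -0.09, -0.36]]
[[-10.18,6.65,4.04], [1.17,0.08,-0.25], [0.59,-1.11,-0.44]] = z @ [[-1.46, -2.88, -0.32], [0.30, -0.03, 2.82], [-2.43, 1.66, 0.35]]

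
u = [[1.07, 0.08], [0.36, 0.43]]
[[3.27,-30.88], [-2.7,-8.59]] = u @ [[3.76,-29.19],[-9.43,4.46]]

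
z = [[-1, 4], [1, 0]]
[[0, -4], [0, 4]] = z @ [[0, 4], [0, 0]]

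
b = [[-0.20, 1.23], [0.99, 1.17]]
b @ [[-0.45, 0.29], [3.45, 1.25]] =[[4.33, 1.48], [3.59, 1.75]]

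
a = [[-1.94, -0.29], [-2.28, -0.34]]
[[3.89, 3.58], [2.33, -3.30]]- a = [[5.83, 3.87],[4.61, -2.96]]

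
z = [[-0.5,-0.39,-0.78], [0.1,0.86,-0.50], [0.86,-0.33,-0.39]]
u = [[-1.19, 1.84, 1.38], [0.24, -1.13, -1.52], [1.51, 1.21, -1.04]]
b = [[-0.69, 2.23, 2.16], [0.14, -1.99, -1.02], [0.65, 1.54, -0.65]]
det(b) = 0.01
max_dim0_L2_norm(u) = 2.48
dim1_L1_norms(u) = [4.41, 2.89, 3.76]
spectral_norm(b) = 3.92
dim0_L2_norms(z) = [1.0, 1.0, 1.01]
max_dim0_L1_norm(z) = 1.67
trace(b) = -3.33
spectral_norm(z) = 1.01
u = b + z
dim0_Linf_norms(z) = [0.86, 0.86, 0.78]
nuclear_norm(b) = 5.65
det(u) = -4.60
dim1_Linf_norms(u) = [1.84, 1.52, 1.51]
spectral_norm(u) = 3.18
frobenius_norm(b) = 4.28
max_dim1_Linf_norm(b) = 2.23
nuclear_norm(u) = 6.00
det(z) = 1.01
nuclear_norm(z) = 3.01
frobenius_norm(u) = 3.90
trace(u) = -3.36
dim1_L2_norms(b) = [3.18, 2.24, 1.79]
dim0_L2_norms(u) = [1.94, 2.48, 2.3]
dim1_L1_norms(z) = [1.67, 1.46, 1.58]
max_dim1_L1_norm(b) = 5.08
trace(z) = -0.03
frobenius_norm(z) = 1.74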